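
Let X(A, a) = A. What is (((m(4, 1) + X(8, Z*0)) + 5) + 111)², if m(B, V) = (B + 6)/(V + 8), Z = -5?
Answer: 1267876/81 ≈ 15653.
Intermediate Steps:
m(B, V) = (6 + B)/(8 + V)
(((m(4, 1) + X(8, Z*0)) + 5) + 111)² = ((((6 + 4)/(8 + 1) + 8) + 5) + 111)² = (((10/9 + 8) + 5) + 111)² = ((82/9 + 5) + 111)² = (127/9 + 111)² = (1126/9)² = 1267876/81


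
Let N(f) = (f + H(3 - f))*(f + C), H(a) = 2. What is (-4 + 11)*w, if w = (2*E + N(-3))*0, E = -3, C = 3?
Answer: 0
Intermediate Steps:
N(f) = (2 + f)*(3 + f) (N(f) = (f + 2)*(f + 3) = (2 + f)*(3 + f))
w = 0 (w = (2*(-3) + (6 + (-3)**2 + 5*(-3)))*0 = (-6 + (6 + 9 - 15))*0 = (-6 + 0)*0 = -6*0 = 0)
(-4 + 11)*w = (-4 + 11)*0 = 7*0 = 0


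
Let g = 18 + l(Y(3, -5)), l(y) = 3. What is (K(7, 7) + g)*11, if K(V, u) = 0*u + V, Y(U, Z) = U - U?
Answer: 308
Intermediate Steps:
Y(U, Z) = 0
K(V, u) = V (K(V, u) = 0 + V = V)
g = 21 (g = 18 + 3 = 21)
(K(7, 7) + g)*11 = (7 + 21)*11 = 28*11 = 308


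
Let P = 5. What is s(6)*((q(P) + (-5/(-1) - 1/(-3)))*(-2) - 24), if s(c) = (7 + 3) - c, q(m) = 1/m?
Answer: -2104/15 ≈ -140.27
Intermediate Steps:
s(c) = 10 - c
s(6)*((q(P) + (-5/(-1) - 1/(-3)))*(-2) - 24) = (10 - 1*6)*((1/5 + (-5/(-1) - 1/(-3)))*(-2) - 24) = (10 - 6)*((⅕ + (-5*(-1) - 1*(-⅓)))*(-2) - 24) = 4*((⅕ + (5 + ⅓))*(-2) - 24) = 4*((⅕ + 16/3)*(-2) - 24) = 4*((83/15)*(-2) - 24) = 4*(-166/15 - 24) = 4*(-526/15) = -2104/15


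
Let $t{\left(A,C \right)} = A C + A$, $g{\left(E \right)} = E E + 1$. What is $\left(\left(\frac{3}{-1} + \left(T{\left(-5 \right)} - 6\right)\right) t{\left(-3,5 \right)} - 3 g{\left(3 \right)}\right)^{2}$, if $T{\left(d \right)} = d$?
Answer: $49284$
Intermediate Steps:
$g{\left(E \right)} = 1 + E^{2}$ ($g{\left(E \right)} = E^{2} + 1 = 1 + E^{2}$)
$t{\left(A,C \right)} = A + A C$
$\left(\left(\frac{3}{-1} + \left(T{\left(-5 \right)} - 6\right)\right) t{\left(-3,5 \right)} - 3 g{\left(3 \right)}\right)^{2} = \left(\left(\frac{3}{-1} - 11\right) \left(- 3 \left(1 + 5\right)\right) - 3 \left(1 + 3^{2}\right)\right)^{2} = \left(\left(3 \left(-1\right) - 11\right) \left(\left(-3\right) 6\right) - 3 \left(1 + 9\right)\right)^{2} = \left(\left(-3 - 11\right) \left(-18\right) - 30\right)^{2} = \left(\left(-14\right) \left(-18\right) - 30\right)^{2} = \left(252 - 30\right)^{2} = 222^{2} = 49284$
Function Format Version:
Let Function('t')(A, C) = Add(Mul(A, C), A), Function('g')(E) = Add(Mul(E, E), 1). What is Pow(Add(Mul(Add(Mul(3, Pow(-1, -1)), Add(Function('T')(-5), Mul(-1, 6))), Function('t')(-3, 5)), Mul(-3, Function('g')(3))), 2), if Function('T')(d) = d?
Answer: 49284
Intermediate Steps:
Function('g')(E) = Add(1, Pow(E, 2)) (Function('g')(E) = Add(Pow(E, 2), 1) = Add(1, Pow(E, 2)))
Function('t')(A, C) = Add(A, Mul(A, C))
Pow(Add(Mul(Add(Mul(3, Pow(-1, -1)), Add(Function('T')(-5), Mul(-1, 6))), Function('t')(-3, 5)), Mul(-3, Function('g')(3))), 2) = Pow(Add(Mul(Add(Mul(3, Pow(-1, -1)), Add(-5, Mul(-1, 6))), Mul(-3, Add(1, 5))), Mul(-3, Add(1, Pow(3, 2)))), 2) = Pow(Add(Mul(Add(Mul(3, -1), Add(-5, -6)), Mul(-3, 6)), Mul(-3, Add(1, 9))), 2) = Pow(Add(Mul(Add(-3, -11), -18), Mul(-3, 10)), 2) = Pow(Add(Mul(-14, -18), -30), 2) = Pow(Add(252, -30), 2) = Pow(222, 2) = 49284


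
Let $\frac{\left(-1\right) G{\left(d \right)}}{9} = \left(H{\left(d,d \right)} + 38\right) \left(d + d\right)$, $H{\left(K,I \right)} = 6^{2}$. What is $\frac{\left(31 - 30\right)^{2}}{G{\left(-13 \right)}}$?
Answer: $\frac{1}{17316} \approx 5.775 \cdot 10^{-5}$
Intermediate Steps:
$H{\left(K,I \right)} = 36$
$G{\left(d \right)} = - 1332 d$ ($G{\left(d \right)} = - 9 \left(36 + 38\right) \left(d + d\right) = - 9 \cdot 74 \cdot 2 d = - 9 \cdot 148 d = - 1332 d$)
$\frac{\left(31 - 30\right)^{2}}{G{\left(-13 \right)}} = \frac{\left(31 - 30\right)^{2}}{\left(-1332\right) \left(-13\right)} = \frac{1^{2}}{17316} = 1 \cdot \frac{1}{17316} = \frac{1}{17316}$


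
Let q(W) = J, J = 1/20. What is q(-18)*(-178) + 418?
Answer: 4091/10 ≈ 409.10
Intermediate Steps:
J = 1/20 ≈ 0.050000
q(W) = 1/20
q(-18)*(-178) + 418 = (1/20)*(-178) + 418 = -89/10 + 418 = 4091/10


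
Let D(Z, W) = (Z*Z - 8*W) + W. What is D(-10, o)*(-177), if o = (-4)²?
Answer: 2124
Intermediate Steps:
o = 16
D(Z, W) = Z² - 7*W (D(Z, W) = (Z² - 8*W) + W = Z² - 7*W)
D(-10, o)*(-177) = ((-10)² - 7*16)*(-177) = (100 - 112)*(-177) = -12*(-177) = 2124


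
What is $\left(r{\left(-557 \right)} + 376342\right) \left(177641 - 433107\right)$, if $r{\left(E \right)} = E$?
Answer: $-96000290810$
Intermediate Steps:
$\left(r{\left(-557 \right)} + 376342\right) \left(177641 - 433107\right) = \left(-557 + 376342\right) \left(177641 - 433107\right) = 375785 \left(-255466\right) = -96000290810$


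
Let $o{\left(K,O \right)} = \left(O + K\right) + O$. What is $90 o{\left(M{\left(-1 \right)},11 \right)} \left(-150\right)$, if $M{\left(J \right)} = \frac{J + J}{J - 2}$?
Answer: $-306000$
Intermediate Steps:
$M{\left(J \right)} = \frac{2 J}{-2 + J}$
$o{\left(K,O \right)} = K + 2 O$ ($o{\left(K,O \right)} = \left(K + O\right) + O = K + 2 O$)
$90 o{\left(M{\left(-1 \right)},11 \right)} \left(-150\right) = 90 \left(2 \left(-1\right) \frac{1}{-2 - 1} + 2 \cdot 11\right) \left(-150\right) = 90 \left(2 \left(-1\right) \frac{1}{-3} + 22\right) \left(-150\right) = 90 \left(2 \left(-1\right) \left(- \frac{1}{3}\right) + 22\right) \left(-150\right) = 90 \left(\frac{2}{3} + 22\right) \left(-150\right) = 90 \cdot \frac{68}{3} \left(-150\right) = 2040 \left(-150\right) = -306000$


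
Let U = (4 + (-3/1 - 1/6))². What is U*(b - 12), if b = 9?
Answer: -25/12 ≈ -2.0833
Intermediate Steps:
U = 25/36 (U = (4 + (-3*1 - 1*⅙))² = (4 + (-3 - ⅙))² = (4 - 19/6)² = (⅚)² = 25/36 ≈ 0.69444)
U*(b - 12) = 25*(9 - 12)/36 = (25/36)*(-3) = -25/12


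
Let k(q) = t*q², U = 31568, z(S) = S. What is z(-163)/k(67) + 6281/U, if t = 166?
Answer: 2337646155/11761826416 ≈ 0.19875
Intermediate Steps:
k(q) = 166*q²
z(-163)/k(67) + 6281/U = -163/(166*67²) + 6281/31568 = -163/(166*4489) + 6281*(1/31568) = -163/745174 + 6281/31568 = 2337646155/11761826416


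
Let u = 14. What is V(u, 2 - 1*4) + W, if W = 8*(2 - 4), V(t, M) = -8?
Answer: -24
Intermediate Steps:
W = -16 (W = 8*(-2) = -16)
V(u, 2 - 1*4) + W = -8 - 16 = -24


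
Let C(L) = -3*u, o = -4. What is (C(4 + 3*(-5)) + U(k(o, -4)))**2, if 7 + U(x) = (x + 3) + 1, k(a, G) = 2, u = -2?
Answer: 25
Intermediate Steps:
U(x) = -3 + x (U(x) = -7 + ((x + 3) + 1) = -7 + ((3 + x) + 1) = -7 + (4 + x) = -3 + x)
C(L) = 6 (C(L) = -3*(-2) = 6)
(C(4 + 3*(-5)) + U(k(o, -4)))**2 = (6 + (-3 + 2))**2 = (6 - 1)**2 = 5**2 = 25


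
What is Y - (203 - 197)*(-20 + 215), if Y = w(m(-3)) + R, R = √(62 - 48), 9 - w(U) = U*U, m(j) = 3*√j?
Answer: -1134 + √14 ≈ -1130.3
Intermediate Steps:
w(U) = 9 - U² (w(U) = 9 - U*U = 9 - U²)
R = √14 ≈ 3.7417
Y = 36 + √14 (Y = (9 - (3*√(-3))²) + √14 = (9 - (3*(I*√3))²) + √14 = (9 - (3*I*√3)²) + √14 = (9 - 1*(-27)) + √14 = (9 + 27) + √14 = 36 + √14 ≈ 39.742)
Y - (203 - 197)*(-20 + 215) = (36 + √14) - (203 - 197)*(-20 + 215) = (36 + √14) - 6*195 = (36 + √14) - 1*1170 = (36 + √14) - 1170 = -1134 + √14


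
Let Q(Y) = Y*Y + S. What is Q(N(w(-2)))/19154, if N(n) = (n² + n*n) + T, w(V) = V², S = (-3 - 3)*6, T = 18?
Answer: 1232/9577 ≈ 0.12864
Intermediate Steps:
S = -36 (S = -6*6 = -36)
N(n) = 18 + 2*n² (N(n) = (n² + n*n) + 18 = (n² + n²) + 18 = 2*n² + 18 = 18 + 2*n²)
Q(Y) = -36 + Y² (Q(Y) = Y*Y - 36 = Y² - 36 = -36 + Y²)
Q(N(w(-2)))/19154 = (-36 + (18 + 2*((-2)²)²)²)/19154 = (-36 + (18 + 2*4²)²)*(1/19154) = (-36 + (18 + 2*16)²)*(1/19154) = (-36 + (18 + 32)²)*(1/19154) = (-36 + 50²)*(1/19154) = (-36 + 2500)*(1/19154) = 2464*(1/19154) = 1232/9577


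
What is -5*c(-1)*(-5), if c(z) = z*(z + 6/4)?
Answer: -25/2 ≈ -12.500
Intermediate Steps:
c(z) = z*(3/2 + z) (c(z) = z*(z + 6*(¼)) = z*(z + 3/2) = z*(3/2 + z))
-5*c(-1)*(-5) = -5*(-1)*(3 + 2*(-1))/2*(-5) = -5*(-1)*(3 - 2)/2*(-5) = -5*(-1)/2*(-5) = -5*(-½)*(-5) = (5/2)*(-5) = -25/2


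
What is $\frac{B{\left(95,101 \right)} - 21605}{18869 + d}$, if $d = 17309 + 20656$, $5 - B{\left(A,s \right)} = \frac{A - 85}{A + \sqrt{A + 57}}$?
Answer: $- \frac{32125}{84527} + \frac{10 \sqrt{38}}{252144041} \approx -0.38006$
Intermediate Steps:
$B{\left(A,s \right)} = 5 - \frac{-85 + A}{A + \sqrt{57 + A}}$ ($B{\left(A,s \right)} = 5 - \frac{A - 85}{A + \sqrt{A + 57}} = 5 - \frac{-85 + A}{A + \sqrt{57 + A}}$)
$d = 37965$
$\frac{B{\left(95,101 \right)} - 21605}{18869 + d} = \frac{\frac{85 + 4 \cdot 95 + 5 \sqrt{57 + 95}}{95 + \sqrt{57 + 95}} - 21605}{18869 + 37965} = \frac{\frac{85 + 380 + 5 \sqrt{152}}{95 + \sqrt{152}} - 21605}{56834} = \left(\frac{85 + 380 + 5 \cdot 2 \sqrt{38}}{95 + 2 \sqrt{38}} - 21605\right) \frac{1}{56834} = \left(\frac{85 + 380 + 10 \sqrt{38}}{95 + 2 \sqrt{38}} - 21605\right) \frac{1}{56834} = \left(\frac{465 + 10 \sqrt{38}}{95 + 2 \sqrt{38}} - 21605\right) \frac{1}{56834} = \left(-21605 + \frac{465 + 10 \sqrt{38}}{95 + 2 \sqrt{38}}\right) \frac{1}{56834} = - \frac{21605}{56834} + \frac{465 + 10 \sqrt{38}}{56834 \left(95 + 2 \sqrt{38}\right)}$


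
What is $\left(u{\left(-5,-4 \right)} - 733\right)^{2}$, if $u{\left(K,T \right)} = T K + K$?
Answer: $515524$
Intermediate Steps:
$u{\left(K,T \right)} = K + K T$ ($u{\left(K,T \right)} = K T + K = K + K T$)
$\left(u{\left(-5,-4 \right)} - 733\right)^{2} = \left(- 5 \left(1 - 4\right) - 733\right)^{2} = \left(\left(-5\right) \left(-3\right) - 733\right)^{2} = \left(15 - 733\right)^{2} = \left(-718\right)^{2} = 515524$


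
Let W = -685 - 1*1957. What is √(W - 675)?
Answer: I*√3317 ≈ 57.593*I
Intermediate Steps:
W = -2642 (W = -685 - 1957 = -2642)
√(W - 675) = √(-2642 - 675) = √(-3317) = I*√3317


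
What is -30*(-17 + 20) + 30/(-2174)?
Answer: -97845/1087 ≈ -90.014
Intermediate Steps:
-30*(-17 + 20) + 30/(-2174) = -30*3 + 30*(-1/2174) = -90 - 15/1087 = -97845/1087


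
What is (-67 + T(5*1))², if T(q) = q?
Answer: 3844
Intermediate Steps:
(-67 + T(5*1))² = (-67 + 5*1)² = (-67 + 5)² = (-62)² = 3844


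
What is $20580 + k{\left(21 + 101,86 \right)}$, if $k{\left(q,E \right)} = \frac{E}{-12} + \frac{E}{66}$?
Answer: $\frac{452631}{22} \approx 20574.0$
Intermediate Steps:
$k{\left(q,E \right)} = - \frac{3 E}{44}$ ($k{\left(q,E \right)} = E \left(- \frac{1}{12}\right) + E \frac{1}{66} = - \frac{E}{12} + \frac{E}{66} = - \frac{3 E}{44}$)
$20580 + k{\left(21 + 101,86 \right)} = 20580 - \frac{129}{22} = \frac{452631}{22}$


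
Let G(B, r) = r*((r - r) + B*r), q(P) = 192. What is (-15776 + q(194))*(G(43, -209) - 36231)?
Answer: -28706538368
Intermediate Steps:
G(B, r) = B*r**2 (G(B, r) = r*(0 + B*r) = r*(B*r) = B*r**2)
(-15776 + q(194))*(G(43, -209) - 36231) = (-15776 + 192)*(43*(-209)**2 - 36231) = -15584*(43*43681 - 36231) = -15584*(1878283 - 36231) = -15584*1842052 = -28706538368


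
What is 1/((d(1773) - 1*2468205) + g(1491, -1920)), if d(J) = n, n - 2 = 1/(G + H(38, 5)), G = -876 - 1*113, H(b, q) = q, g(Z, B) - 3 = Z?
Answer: -984/2427241657 ≈ -4.0540e-7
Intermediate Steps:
g(Z, B) = 3 + Z
G = -989 (G = -876 - 113 = -989)
n = 1967/984 (n = 2 + 1/(-989 + 5) = 2 + 1/(-984) = 2 - 1/984 = 1967/984 ≈ 1.9990)
d(J) = 1967/984
1/((d(1773) - 1*2468205) + g(1491, -1920)) = 1/((1967/984 - 1*2468205) + (3 + 1491)) = 1/((1967/984 - 2468205) + 1494) = 1/(-2428711753/984 + 1494) = 1/(-2427241657/984) = -984/2427241657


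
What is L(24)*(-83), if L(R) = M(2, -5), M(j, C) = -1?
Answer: 83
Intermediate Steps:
L(R) = -1
L(24)*(-83) = -1*(-83) = 83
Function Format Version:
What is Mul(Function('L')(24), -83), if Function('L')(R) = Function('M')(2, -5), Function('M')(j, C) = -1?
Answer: 83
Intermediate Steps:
Function('L')(R) = -1
Mul(Function('L')(24), -83) = Mul(-1, -83) = 83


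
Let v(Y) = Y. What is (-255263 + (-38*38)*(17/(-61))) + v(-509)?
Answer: -15577544/61 ≈ -2.5537e+5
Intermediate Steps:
(-255263 + (-38*38)*(17/(-61))) + v(-509) = (-255263 + (-38*38)*(17/(-61))) - 509 = (-255263 - 24548*(-1)/61) - 509 = (-255263 - 1444*(-17/61)) - 509 = (-255263 + 24548/61) - 509 = -15546495/61 - 509 = -15577544/61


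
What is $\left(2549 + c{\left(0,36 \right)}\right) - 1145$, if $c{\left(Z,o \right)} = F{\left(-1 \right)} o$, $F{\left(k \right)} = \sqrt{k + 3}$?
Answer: $1404 + 36 \sqrt{2} \approx 1454.9$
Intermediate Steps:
$F{\left(k \right)} = \sqrt{3 + k}$
$c{\left(Z,o \right)} = o \sqrt{2}$ ($c{\left(Z,o \right)} = \sqrt{3 - 1} o = \sqrt{2} o = o \sqrt{2}$)
$\left(2549 + c{\left(0,36 \right)}\right) - 1145 = \left(2549 + 36 \sqrt{2}\right) - 1145 = 1404 + 36 \sqrt{2}$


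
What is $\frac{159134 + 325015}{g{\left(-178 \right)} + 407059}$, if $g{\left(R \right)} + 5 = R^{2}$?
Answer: $\frac{161383}{146246} \approx 1.1035$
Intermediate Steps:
$g{\left(R \right)} = -5 + R^{2}$
$\frac{159134 + 325015}{g{\left(-178 \right)} + 407059} = \frac{159134 + 325015}{\left(-5 + \left(-178\right)^{2}\right) + 407059} = \frac{484149}{\left(-5 + 31684\right) + 407059} = \frac{484149}{31679 + 407059} = \frac{484149}{438738} = 484149 \cdot \frac{1}{438738} = \frac{161383}{146246}$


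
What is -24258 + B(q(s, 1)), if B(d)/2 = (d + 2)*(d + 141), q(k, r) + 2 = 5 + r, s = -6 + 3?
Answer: -22518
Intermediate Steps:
s = -3
q(k, r) = 3 + r (q(k, r) = -2 + (5 + r) = 3 + r)
B(d) = 2*(2 + d)*(141 + d) (B(d) = 2*((d + 2)*(d + 141)) = 2*((2 + d)*(141 + d)) = 2*(2 + d)*(141 + d))
-24258 + B(q(s, 1)) = -24258 + (564 + 2*(3 + 1)**2 + 286*(3 + 1)) = -24258 + (564 + 2*4**2 + 286*4) = -24258 + (564 + 2*16 + 1144) = -24258 + (564 + 32 + 1144) = -24258 + 1740 = -22518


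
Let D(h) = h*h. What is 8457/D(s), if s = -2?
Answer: 8457/4 ≈ 2114.3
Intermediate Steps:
D(h) = h**2
8457/D(s) = 8457/((-2)**2) = 8457/4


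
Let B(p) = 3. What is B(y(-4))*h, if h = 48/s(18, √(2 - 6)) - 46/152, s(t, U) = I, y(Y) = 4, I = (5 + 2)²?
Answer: 7563/3724 ≈ 2.0309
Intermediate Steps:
I = 49 (I = 7² = 49)
s(t, U) = 49
h = 2521/3724 (h = 48/49 - 46/152 = 48*(1/49) - 46*1/152 = 48/49 - 23/76 = 2521/3724 ≈ 0.67696)
B(y(-4))*h = 3*(2521/3724) = 7563/3724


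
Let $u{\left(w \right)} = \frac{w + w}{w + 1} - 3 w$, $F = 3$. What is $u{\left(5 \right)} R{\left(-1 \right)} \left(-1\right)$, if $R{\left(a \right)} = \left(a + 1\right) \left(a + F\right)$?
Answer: $0$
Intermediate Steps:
$R{\left(a \right)} = \left(1 + a\right) \left(3 + a\right)$ ($R{\left(a \right)} = \left(a + 1\right) \left(a + 3\right) = \left(1 + a\right) \left(3 + a\right)$)
$u{\left(w \right)} = - 3 w + \frac{2 w}{1 + w}$ ($u{\left(w \right)} = \frac{2 w}{1 + w} - 3 w = - 3 w + \frac{2 w}{1 + w}$)
$u{\left(5 \right)} R{\left(-1 \right)} \left(-1\right) = \left(-1\right) 5 \frac{1}{1 + 5} \left(1 + 3 \cdot 5\right) \left(3 + \left(-1\right)^{2} + 4 \left(-1\right)\right) \left(-1\right) = \left(-1\right) 5 \cdot \frac{1}{6} \left(1 + 15\right) \left(3 + 1 - 4\right) \left(-1\right) = \left(-1\right) 5 \cdot \frac{1}{6} \cdot 16 \cdot 0 \left(-1\right) = \left(- \frac{40}{3}\right) 0 \left(-1\right) = 0 \left(-1\right) = 0$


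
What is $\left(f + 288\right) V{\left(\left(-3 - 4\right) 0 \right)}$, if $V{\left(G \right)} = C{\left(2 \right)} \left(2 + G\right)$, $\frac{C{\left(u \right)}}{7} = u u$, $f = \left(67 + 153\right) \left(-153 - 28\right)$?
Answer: $-2213792$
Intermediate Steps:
$f = -39820$ ($f = 220 \left(-181\right) = -39820$)
$C{\left(u \right)} = 7 u^{2}$ ($C{\left(u \right)} = 7 u u = 7 u^{2}$)
$V{\left(G \right)} = 56 + 28 G$ ($V{\left(G \right)} = 7 \cdot 2^{2} \left(2 + G\right) = 7 \cdot 4 \left(2 + G\right) = 28 \left(2 + G\right) = 56 + 28 G$)
$\left(f + 288\right) V{\left(\left(-3 - 4\right) 0 \right)} = \left(-39820 + 288\right) \left(56 + 28 \left(-3 - 4\right) 0\right) = - 39532 \left(56 + 28 \left(\left(-7\right) 0\right)\right) = - 39532 \left(56 + 28 \cdot 0\right) = - 39532 \left(56 + 0\right) = \left(-39532\right) 56 = -2213792$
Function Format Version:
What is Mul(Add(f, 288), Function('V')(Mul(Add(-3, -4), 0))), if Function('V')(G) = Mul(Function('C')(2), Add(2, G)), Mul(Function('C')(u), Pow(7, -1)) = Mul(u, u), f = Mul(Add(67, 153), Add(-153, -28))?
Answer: -2213792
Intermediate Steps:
f = -39820 (f = Mul(220, -181) = -39820)
Function('C')(u) = Mul(7, Pow(u, 2)) (Function('C')(u) = Mul(7, Mul(u, u)) = Mul(7, Pow(u, 2)))
Function('V')(G) = Add(56, Mul(28, G)) (Function('V')(G) = Mul(Mul(7, Pow(2, 2)), Add(2, G)) = Mul(Mul(7, 4), Add(2, G)) = Mul(28, Add(2, G)) = Add(56, Mul(28, G)))
Mul(Add(f, 288), Function('V')(Mul(Add(-3, -4), 0))) = Mul(Add(-39820, 288), Add(56, Mul(28, Mul(Add(-3, -4), 0)))) = Mul(-39532, Add(56, Mul(28, Mul(-7, 0)))) = Mul(-39532, Add(56, Mul(28, 0))) = Mul(-39532, Add(56, 0)) = Mul(-39532, 56) = -2213792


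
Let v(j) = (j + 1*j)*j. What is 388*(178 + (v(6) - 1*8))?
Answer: 93896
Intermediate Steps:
v(j) = 2*j² (v(j) = (j + j)*j = (2*j)*j = 2*j²)
388*(178 + (v(6) - 1*8)) = 388*(178 + (2*6² - 1*8)) = 388*(178 + (2*36 - 8)) = 388*(178 + (72 - 8)) = 388*(178 + 64) = 388*242 = 93896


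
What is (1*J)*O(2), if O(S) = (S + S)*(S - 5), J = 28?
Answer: -336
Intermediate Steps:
O(S) = 2*S*(-5 + S) (O(S) = (2*S)*(-5 + S) = 2*S*(-5 + S))
(1*J)*O(2) = (1*28)*(2*2*(-5 + 2)) = 28*(2*2*(-3)) = 28*(-12) = -336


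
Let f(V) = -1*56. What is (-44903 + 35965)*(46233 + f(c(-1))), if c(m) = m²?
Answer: -412730026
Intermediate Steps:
f(V) = -56
(-44903 + 35965)*(46233 + f(c(-1))) = (-44903 + 35965)*(46233 - 56) = -8938*46177 = -412730026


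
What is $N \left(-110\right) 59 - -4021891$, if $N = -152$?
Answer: $5008371$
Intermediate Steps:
$N \left(-110\right) 59 - -4021891 = \left(-152\right) \left(-110\right) 59 - -4021891 = 16720 \cdot 59 + 4021891 = 986480 + 4021891 = 5008371$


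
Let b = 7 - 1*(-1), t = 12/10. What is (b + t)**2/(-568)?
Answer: -529/3550 ≈ -0.14901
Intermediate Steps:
t = 6/5 (t = 12*(1/10) = 6/5 ≈ 1.2000)
b = 8 (b = 7 + 1 = 8)
(b + t)**2/(-568) = (8 + 6/5)**2/(-568) = (46/5)**2*(-1/568) = (2116/25)*(-1/568) = -529/3550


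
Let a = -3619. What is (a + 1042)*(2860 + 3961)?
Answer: -17577717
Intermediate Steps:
(a + 1042)*(2860 + 3961) = (-3619 + 1042)*(2860 + 3961) = -2577*6821 = -17577717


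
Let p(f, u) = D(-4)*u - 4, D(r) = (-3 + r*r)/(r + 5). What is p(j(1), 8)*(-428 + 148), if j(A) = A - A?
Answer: -28000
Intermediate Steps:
D(r) = (-3 + r²)/(5 + r)
j(A) = 0
p(f, u) = -4 + 13*u (p(f, u) = ((-3 + (-4)²)/(5 - 4))*u - 4 = ((-3 + 16)/1)*u - 4 = (1*13)*u - 4 = 13*u - 4 = -4 + 13*u)
p(j(1), 8)*(-428 + 148) = (-4 + 13*8)*(-428 + 148) = (-4 + 104)*(-280) = 100*(-280) = -28000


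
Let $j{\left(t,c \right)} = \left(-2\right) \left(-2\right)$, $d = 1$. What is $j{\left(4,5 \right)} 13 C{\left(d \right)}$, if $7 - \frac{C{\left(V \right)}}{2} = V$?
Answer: $624$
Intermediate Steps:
$C{\left(V \right)} = 14 - 2 V$
$j{\left(t,c \right)} = 4$
$j{\left(4,5 \right)} 13 C{\left(d \right)} = 4 \cdot 13 \left(14 - 2\right) = 52 \left(14 - 2\right) = 52 \cdot 12 = 624$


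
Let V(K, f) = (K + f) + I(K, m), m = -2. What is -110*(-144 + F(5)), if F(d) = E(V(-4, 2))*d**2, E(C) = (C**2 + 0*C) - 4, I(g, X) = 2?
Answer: 26840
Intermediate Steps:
V(K, f) = 2 + K + f (V(K, f) = (K + f) + 2 = 2 + K + f)
E(C) = -4 + C**2 (E(C) = (C**2 + 0) - 4 = C**2 - 4 = -4 + C**2)
F(d) = -4*d**2 (F(d) = (-4 + (2 - 4 + 2)**2)*d**2 = (-4 + 0**2)*d**2 = (-4 + 0)*d**2 = -4*d**2)
-110*(-144 + F(5)) = -110*(-144 - 4*5**2) = -110*(-144 - 4*25) = -110*(-144 - 100) = -110*(-244) = 26840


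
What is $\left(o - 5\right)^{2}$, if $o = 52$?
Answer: $2209$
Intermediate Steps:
$\left(o - 5\right)^{2} = \left(52 - 5\right)^{2} = 47^{2} = 2209$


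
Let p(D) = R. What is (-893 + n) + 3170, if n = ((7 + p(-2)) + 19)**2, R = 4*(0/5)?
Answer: 2953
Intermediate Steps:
R = 0 (R = 4*(0*(1/5)) = 4*0 = 0)
p(D) = 0
n = 676 (n = ((7 + 0) + 19)**2 = (7 + 19)**2 = 26**2 = 676)
(-893 + n) + 3170 = (-893 + 676) + 3170 = -217 + 3170 = 2953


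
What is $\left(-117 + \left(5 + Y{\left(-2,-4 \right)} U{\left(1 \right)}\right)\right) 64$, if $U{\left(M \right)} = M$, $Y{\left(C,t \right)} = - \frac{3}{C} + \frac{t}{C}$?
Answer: $-6944$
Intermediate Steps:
$\left(-117 + \left(5 + Y{\left(-2,-4 \right)} U{\left(1 \right)}\right)\right) 64 = \left(-117 + \left(5 + \frac{-3 - 4}{-2} \cdot 1\right)\right) 64 = \left(-117 + \left(5 + \left(- \frac{1}{2}\right) \left(-7\right) 1\right)\right) 64 = \left(-117 + \left(5 + \frac{7}{2} \cdot 1\right)\right) 64 = \left(-117 + \left(5 + \frac{7}{2}\right)\right) 64 = \left(-117 + \frac{17}{2}\right) 64 = \left(- \frac{217}{2}\right) 64 = -6944$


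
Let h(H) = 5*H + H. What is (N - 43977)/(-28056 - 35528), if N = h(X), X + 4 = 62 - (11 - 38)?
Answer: 43467/63584 ≈ 0.68362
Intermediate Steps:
X = 85 (X = -4 + (62 - (11 - 38)) = -4 + (62 - 1*(-27)) = -4 + (62 + 27) = -4 + 89 = 85)
h(H) = 6*H
N = 510 (N = 6*85 = 510)
(N - 43977)/(-28056 - 35528) = (510 - 43977)/(-28056 - 35528) = -43467/(-63584) = -43467*(-1/63584) = 43467/63584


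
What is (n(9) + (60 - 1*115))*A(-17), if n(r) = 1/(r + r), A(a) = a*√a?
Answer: 16813*I*√17/18 ≈ 3851.2*I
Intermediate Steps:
A(a) = a^(3/2)
n(r) = 1/(2*r)
(n(9) + (60 - 1*115))*A(-17) = ((½)/9 + (60 - 1*115))*(-17)^(3/2) = ((½)*(⅑) + (60 - 115))*(-17*I*√17) = (1/18 - 55)*(-17*I*√17) = -(-16813)*I*√17/18 = 16813*I*√17/18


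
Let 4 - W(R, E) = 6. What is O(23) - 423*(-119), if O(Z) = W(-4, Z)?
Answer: 50335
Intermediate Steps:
W(R, E) = -2 (W(R, E) = 4 - 1*6 = 4 - 6 = -2)
O(Z) = -2
O(23) - 423*(-119) = -2 - 423*(-119) = -2 + 50337 = 50335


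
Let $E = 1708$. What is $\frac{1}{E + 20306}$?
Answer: $\frac{1}{22014} \approx 4.5426 \cdot 10^{-5}$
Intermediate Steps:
$\frac{1}{E + 20306} = \frac{1}{1708 + 20306} = \frac{1}{22014}$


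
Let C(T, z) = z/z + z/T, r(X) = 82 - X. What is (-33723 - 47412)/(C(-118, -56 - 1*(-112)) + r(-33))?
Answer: -1595655/2272 ≈ -702.31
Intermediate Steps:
C(T, z) = 1 + z/T
(-33723 - 47412)/(C(-118, -56 - 1*(-112)) + r(-33)) = (-33723 - 47412)/((-118 + (-56 - 1*(-112)))/(-118) + (82 - 1*(-33))) = -81135/(-(-118 + (-56 + 112))/118 + (82 + 33)) = -81135/(-(-118 + 56)/118 + 115) = -81135/(-1/118*(-62) + 115) = -81135/(31/59 + 115) = -81135/6816/59 = -81135*59/6816 = -1595655/2272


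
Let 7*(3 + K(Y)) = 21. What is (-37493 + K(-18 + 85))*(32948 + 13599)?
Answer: -1745186671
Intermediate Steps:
K(Y) = 0 (K(Y) = -3 + (⅐)*21 = -3 + 3 = 0)
(-37493 + K(-18 + 85))*(32948 + 13599) = (-37493 + 0)*(32948 + 13599) = -37493*46547 = -1745186671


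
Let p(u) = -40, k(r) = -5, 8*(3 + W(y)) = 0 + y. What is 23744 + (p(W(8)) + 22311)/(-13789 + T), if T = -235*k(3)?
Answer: 299484545/12614 ≈ 23742.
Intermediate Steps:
W(y) = -3 + y/8 (W(y) = -3 + (0 + y)/8 = -3 + y/8)
T = 1175 (T = -235*(-5) = 1175)
23744 + (p(W(8)) + 22311)/(-13789 + T) = 23744 + (-40 + 22311)/(-13789 + 1175) = 23744 + 22271/(-12614) = 23744 + 22271*(-1/12614) = 23744 - 22271/12614 = 299484545/12614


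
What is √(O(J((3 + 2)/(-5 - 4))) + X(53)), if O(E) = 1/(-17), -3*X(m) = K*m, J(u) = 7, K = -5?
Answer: √229602/51 ≈ 9.3954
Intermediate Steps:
X(m) = 5*m/3 (X(m) = -(-5)*m/3 = 5*m/3)
O(E) = -1/17
√(O(J((3 + 2)/(-5 - 4))) + X(53)) = √(-1/17 + (5/3)*53) = √(-1/17 + 265/3) = √(4502/51) = √229602/51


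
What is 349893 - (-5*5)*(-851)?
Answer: 328618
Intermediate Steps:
349893 - (-5*5)*(-851) = 349893 - (-25)*(-851) = 349893 - 1*21275 = 349893 - 21275 = 328618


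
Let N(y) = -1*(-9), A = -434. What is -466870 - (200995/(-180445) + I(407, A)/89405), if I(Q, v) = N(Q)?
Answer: -1506369756532356/3226537045 ≈ -4.6687e+5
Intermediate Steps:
N(y) = 9
I(Q, v) = 9
-466870 - (200995/(-180445) + I(407, A)/89405) = -466870 - (200995/(-180445) + 9/89405) = -466870 - (200995*(-1/180445) + 9*(1/89405)) = -466870 - (-40199/36089 + 9/89405) = -466870 - 1*(-3593666794/3226537045) = -466870 + 3593666794/3226537045 = -1506369756532356/3226537045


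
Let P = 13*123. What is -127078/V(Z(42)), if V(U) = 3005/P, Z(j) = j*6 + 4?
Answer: -203197722/3005 ≈ -67620.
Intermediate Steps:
Z(j) = 4 + 6*j (Z(j) = 6*j + 4 = 4 + 6*j)
P = 1599
V(U) = 3005/1599
-127078/V(Z(42)) = -127078/3005/1599 = -127078*1599/3005 = -203197722/3005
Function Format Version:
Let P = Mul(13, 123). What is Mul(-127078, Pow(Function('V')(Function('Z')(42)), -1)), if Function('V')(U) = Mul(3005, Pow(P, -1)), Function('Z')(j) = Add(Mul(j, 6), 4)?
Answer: Rational(-203197722, 3005) ≈ -67620.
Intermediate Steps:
Function('Z')(j) = Add(4, Mul(6, j)) (Function('Z')(j) = Add(Mul(6, j), 4) = Add(4, Mul(6, j)))
P = 1599
Function('V')(U) = Rational(3005, 1599) (Function('V')(U) = Mul(3005, Pow(1599, -1)) = Mul(3005, Rational(1, 1599)) = Rational(3005, 1599))
Mul(-127078, Pow(Function('V')(Function('Z')(42)), -1)) = Mul(-127078, Pow(Rational(3005, 1599), -1)) = Mul(-127078, Rational(1599, 3005)) = Rational(-203197722, 3005)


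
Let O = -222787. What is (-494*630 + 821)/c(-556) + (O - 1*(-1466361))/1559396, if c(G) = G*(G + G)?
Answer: 71208006281/241032720928 ≈ 0.29543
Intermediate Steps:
c(G) = 2*G² (c(G) = G*(2*G) = 2*G²)
(-494*630 + 821)/c(-556) + (O - 1*(-1466361))/1559396 = (-494*630 + 821)/((2*(-556)²)) + (-222787 - 1*(-1466361))/1559396 = (-311220 + 821)/((2*309136)) + (-222787 + 1466361)*(1/1559396) = -310399/618272 + 1243574*(1/1559396) = -310399*1/618272 + 621787/779698 = -310399/618272 + 621787/779698 = 71208006281/241032720928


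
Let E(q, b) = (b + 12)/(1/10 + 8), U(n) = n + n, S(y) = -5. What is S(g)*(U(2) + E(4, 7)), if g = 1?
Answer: -2570/81 ≈ -31.728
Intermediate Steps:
U(n) = 2*n
E(q, b) = 40/27 + 10*b/81 (E(q, b) = (12 + b)/(⅒ + 8) = (12 + b)/(81/10) = (12 + b)*(10/81) = 40/27 + 10*b/81)
S(g)*(U(2) + E(4, 7)) = -5*(2*2 + (40/27 + (10/81)*7)) = -5*(4 + (40/27 + 70/81)) = -5*(4 + 190/81) = -5*514/81 = -2570/81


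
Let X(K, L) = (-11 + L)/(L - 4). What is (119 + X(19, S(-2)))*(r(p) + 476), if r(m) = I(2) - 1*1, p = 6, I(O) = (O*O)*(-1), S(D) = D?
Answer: 114139/2 ≈ 57070.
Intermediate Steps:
I(O) = -O**2 (I(O) = O**2*(-1) = -O**2)
X(K, L) = (-11 + L)/(-4 + L)
r(m) = -5 (r(m) = -1*2**2 - 1*1 = -1*4 - 1 = -4 - 1 = -5)
(119 + X(19, S(-2)))*(r(p) + 476) = (119 + (-11 - 2)/(-4 - 2))*(-5 + 476) = (119 - 13/(-6))*471 = (119 - 1/6*(-13))*471 = (119 + 13/6)*471 = (727/6)*471 = 114139/2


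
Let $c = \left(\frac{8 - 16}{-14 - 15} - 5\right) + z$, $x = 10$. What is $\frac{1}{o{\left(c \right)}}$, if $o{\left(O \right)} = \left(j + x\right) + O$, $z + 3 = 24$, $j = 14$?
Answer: $\frac{29}{1168} \approx 0.024829$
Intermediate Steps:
$z = 21$ ($z = -3 + 24 = 21$)
$c = \frac{472}{29}$ ($c = \left(\frac{8 - 16}{-14 - 15} - 5\right) + 21 = \left(- \frac{8}{-29} - 5\right) + 21 = \left(\left(-8\right) \left(- \frac{1}{29}\right) - 5\right) + 21 = \left(\frac{8}{29} - 5\right) + 21 = - \frac{137}{29} + 21 = \frac{472}{29} \approx 16.276$)
$o{\left(O \right)} = 24 + O$ ($o{\left(O \right)} = \left(14 + 10\right) + O = 24 + O$)
$\frac{1}{o{\left(c \right)}} = \frac{1}{24 + \frac{472}{29}} = \frac{1}{\frac{1168}{29}} = \frac{29}{1168}$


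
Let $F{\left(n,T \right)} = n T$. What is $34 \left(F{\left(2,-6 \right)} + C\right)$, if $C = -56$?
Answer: $-2312$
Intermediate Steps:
$F{\left(n,T \right)} = T n$
$34 \left(F{\left(2,-6 \right)} + C\right) = 34 \left(\left(-6\right) 2 - 56\right) = 34 \left(-12 - 56\right) = 34 \left(-68\right) = -2312$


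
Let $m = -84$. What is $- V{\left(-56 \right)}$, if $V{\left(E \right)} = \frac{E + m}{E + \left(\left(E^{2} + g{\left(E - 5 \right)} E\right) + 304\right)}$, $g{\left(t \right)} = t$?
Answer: $\frac{7}{340} \approx 0.020588$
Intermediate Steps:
$V{\left(E \right)} = \frac{-84 + E}{304 + E + E^{2} + E \left(-5 + E\right)}$ ($V{\left(E \right)} = \frac{E - 84}{E + \left(\left(E^{2} + \left(E - 5\right) E\right) + 304\right)} = \frac{-84 + E}{E + \left(\left(E^{2} + \left(E - 5\right) E\right) + 304\right)} = \frac{-84 + E}{E + \left(\left(E^{2} + \left(-5 + E\right) E\right) + 304\right)} = \frac{-84 + E}{E + \left(\left(E^{2} + E \left(-5 + E\right)\right) + 304\right)} = \frac{-84 + E}{E + \left(304 + E^{2} + E \left(-5 + E\right)\right)} = \frac{-84 + E}{304 + E + E^{2} + E \left(-5 + E\right)}$)
$- V{\left(-56 \right)} = - \frac{-84 - 56}{2 \left(152 + \left(-56\right)^{2} - -112\right)} = - \frac{-140}{2 \left(152 + 3136 + 112\right)} = - \frac{-140}{2 \cdot 3400} = \left(-1\right) \left(- \frac{7}{340}\right) = \frac{7}{340}$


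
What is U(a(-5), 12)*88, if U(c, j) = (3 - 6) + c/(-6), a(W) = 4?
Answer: -968/3 ≈ -322.67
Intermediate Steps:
U(c, j) = -3 - c/6 (U(c, j) = -3 + c*(-⅙) = -3 - c/6)
U(a(-5), 12)*88 = (-3 - ⅙*4)*88 = (-3 - ⅔)*88 = -11/3*88 = -968/3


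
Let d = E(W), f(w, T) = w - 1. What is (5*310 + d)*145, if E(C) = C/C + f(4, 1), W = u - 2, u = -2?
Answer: 225330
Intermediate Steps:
f(w, T) = -1 + w
W = -4 (W = -2 - 2 = -4)
E(C) = 4 (E(C) = C/C + (-1 + 4) = 1 + 3 = 4)
d = 4
(5*310 + d)*145 = (5*310 + 4)*145 = (1550 + 4)*145 = 1554*145 = 225330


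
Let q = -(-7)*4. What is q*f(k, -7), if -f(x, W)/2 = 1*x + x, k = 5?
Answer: -560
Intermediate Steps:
f(x, W) = -4*x (f(x, W) = -2*(1*x + x) = -2*(x + x) = -4*x)
q = 28 (q = -1*(-28) = 28)
q*f(k, -7) = 28*(-4*5) = 28*(-20) = -560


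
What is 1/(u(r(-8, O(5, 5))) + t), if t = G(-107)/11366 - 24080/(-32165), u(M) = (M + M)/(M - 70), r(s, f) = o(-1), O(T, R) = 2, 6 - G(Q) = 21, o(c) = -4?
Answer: 386478098/330604267 ≈ 1.1690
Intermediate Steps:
G(Q) = -15 (G(Q) = 6 - 1*21 = 6 - 21 = -15)
r(s, f) = -4
u(M) = 2*M/(-70 + M) (u(M) = (2*M)/(-70 + M) = 2*M/(-70 + M))
t = 7806023/10445354 (t = -15/11366 - 24080/(-32165) = -15*1/11366 - 24080*(-1/32165) = -15/11366 + 688/919 = 7806023/10445354 ≈ 0.74732)
1/(u(r(-8, O(5, 5))) + t) = 1/(2*(-4)/(-70 - 4) + 7806023/10445354) = 1/(2*(-4)/(-74) + 7806023/10445354) = 1/(2*(-4)*(-1/74) + 7806023/10445354) = 1/(4/37 + 7806023/10445354) = 1/(330604267/386478098) = 386478098/330604267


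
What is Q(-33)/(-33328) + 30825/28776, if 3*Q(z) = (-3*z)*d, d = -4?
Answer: 21481959/19980136 ≈ 1.0752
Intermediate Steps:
Q(z) = 4*z (Q(z) = (-3*z*(-4))/3 = (12*z)/3 = 4*z)
Q(-33)/(-33328) + 30825/28776 = (4*(-33))/(-33328) + 30825/28776 = -132*(-1/33328) + 30825*(1/28776) = 33/8332 + 10275/9592 = 21481959/19980136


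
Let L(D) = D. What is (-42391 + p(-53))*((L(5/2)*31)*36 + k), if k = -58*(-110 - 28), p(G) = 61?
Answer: -456910020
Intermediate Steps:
k = 8004 (k = -58*(-138) = 8004)
(-42391 + p(-53))*((L(5/2)*31)*36 + k) = (-42391 + 61)*(((5/2)*31)*36 + 8004) = -42330*(((5*(½))*31)*36 + 8004) = -42330*(((5/2)*31)*36 + 8004) = -42330*((155/2)*36 + 8004) = -42330*(2790 + 8004) = -42330*10794 = -456910020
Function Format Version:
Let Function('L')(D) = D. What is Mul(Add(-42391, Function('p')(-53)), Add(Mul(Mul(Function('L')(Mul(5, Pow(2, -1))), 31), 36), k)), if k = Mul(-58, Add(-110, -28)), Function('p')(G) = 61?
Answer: -456910020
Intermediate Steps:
k = 8004 (k = Mul(-58, -138) = 8004)
Mul(Add(-42391, Function('p')(-53)), Add(Mul(Mul(Function('L')(Mul(5, Pow(2, -1))), 31), 36), k)) = Mul(Add(-42391, 61), Add(Mul(Mul(Mul(5, Pow(2, -1)), 31), 36), 8004)) = Mul(-42330, Add(Mul(Mul(Mul(5, Rational(1, 2)), 31), 36), 8004)) = Mul(-42330, Add(Mul(Mul(Rational(5, 2), 31), 36), 8004)) = Mul(-42330, Add(Mul(Rational(155, 2), 36), 8004)) = Mul(-42330, Add(2790, 8004)) = Mul(-42330, 10794) = -456910020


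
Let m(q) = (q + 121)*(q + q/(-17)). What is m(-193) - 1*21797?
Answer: -148213/17 ≈ -8718.4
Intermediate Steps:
m(q) = 16*q*(121 + q)/17 (m(q) = (121 + q)*(q + q*(-1/17)) = (121 + q)*(q - q/17) = (121 + q)*(16*q/17) = 16*q*(121 + q)/17)
m(-193) - 1*21797 = (16/17)*(-193)*(121 - 193) - 1*21797 = (16/17)*(-193)*(-72) - 21797 = 222336/17 - 21797 = -148213/17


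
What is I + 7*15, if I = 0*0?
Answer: 105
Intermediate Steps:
I = 0
I + 7*15 = 0 + 7*15 = 0 + 105 = 105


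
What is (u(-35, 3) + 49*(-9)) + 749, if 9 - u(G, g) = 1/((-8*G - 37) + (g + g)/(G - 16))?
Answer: 1308876/4129 ≈ 317.00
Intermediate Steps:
u(G, g) = 9 - 1/(-37 - 8*G + 2*g/(-16 + G)) (u(G, g) = 9 - 1/((-8*G - 37) + (g + g)/(G - 16)) = 9 - 1/((-37 - 8*G) + (2*g)/(-16 + G)) = 9 - 1/((-37 - 8*G) + 2*g/(-16 + G)) = 9 - 1/(-37 - 8*G + 2*g/(-16 + G)))
(u(-35, 3) + 49*(-9)) + 749 = (2*(2672 - 36*(-35)² + 9*3 + 409*(-35))/(592 - 8*(-35)² + 2*3 + 91*(-35)) + 49*(-9)) + 749 = (2*(2672 - 36*1225 + 27 - 14315)/(592 - 8*1225 + 6 - 3185) - 441) + 749 = (2*(2672 - 44100 + 27 - 14315)/(592 - 9800 + 6 - 3185) - 441) + 749 = (2*(-55716)/(-12387) - 441) + 749 = (2*(-1/12387)*(-55716) - 441) + 749 = (37144/4129 - 441) + 749 = -1783745/4129 + 749 = 1308876/4129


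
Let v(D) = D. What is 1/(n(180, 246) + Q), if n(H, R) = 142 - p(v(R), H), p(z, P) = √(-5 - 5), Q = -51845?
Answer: I/(√10 - 51703*I) ≈ -1.9341e-5 + 1.183e-9*I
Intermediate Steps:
p(z, P) = I*√10 (p(z, P) = √(-10) = I*√10)
n(H, R) = 142 - I*√10
1/(n(180, 246) + Q) = 1/((142 - I*√10) - 51845) = 1/(-51703 - I*√10)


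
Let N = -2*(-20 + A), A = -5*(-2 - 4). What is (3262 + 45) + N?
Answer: 3287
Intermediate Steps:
A = 30 (A = -5*(-6) = 30)
N = -20 (N = -2*(-20 + 30) = -2*10 = -20)
(3262 + 45) + N = (3262 + 45) - 20 = 3307 - 20 = 3287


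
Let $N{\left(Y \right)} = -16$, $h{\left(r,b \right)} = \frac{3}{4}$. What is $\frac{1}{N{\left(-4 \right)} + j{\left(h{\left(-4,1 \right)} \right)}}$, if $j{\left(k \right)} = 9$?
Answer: $- \frac{1}{7} \approx -0.14286$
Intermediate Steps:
$h{\left(r,b \right)} = \frac{3}{4}$ ($h{\left(r,b \right)} = 3 \cdot \frac{1}{4} = \frac{3}{4}$)
$\frac{1}{N{\left(-4 \right)} + j{\left(h{\left(-4,1 \right)} \right)}} = \frac{1}{-16 + 9} = \frac{1}{-7} = - \frac{1}{7}$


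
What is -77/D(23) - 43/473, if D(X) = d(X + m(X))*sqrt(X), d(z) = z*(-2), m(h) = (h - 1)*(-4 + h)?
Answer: -1/11 + 11*sqrt(23)/2898 ≈ -0.072706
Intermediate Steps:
m(h) = (-1 + h)*(-4 + h)
d(z) = -2*z
D(X) = sqrt(X)*(-8 - 2*X**2 + 8*X) (D(X) = (-2*(X + (4 + X**2 - 5*X)))*sqrt(X) = (-2*(4 + X**2 - 4*X))*sqrt(X) = (-8 - 2*X**2 + 8*X)*sqrt(X) = sqrt(X)*(-8 - 2*X**2 + 8*X))
-77/D(23) - 43/473 = -77*sqrt(23)/(46*(-4 - 1*23**2 + 4*23)) - 43/473 = -77*sqrt(23)/(46*(-4 - 1*529 + 92)) - 43*1/473 = -77*sqrt(23)/(46*(-4 - 529 + 92)) - 1/11 = -77*(-sqrt(23)/20286) - 1/11 = -(-11)*sqrt(23)/2898 - 1/11 = 11*sqrt(23)/2898 - 1/11 = -1/11 + 11*sqrt(23)/2898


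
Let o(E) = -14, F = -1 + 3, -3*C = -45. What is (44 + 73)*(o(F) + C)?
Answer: 117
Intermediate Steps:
C = 15 (C = -⅓*(-45) = 15)
F = 2
(44 + 73)*(o(F) + C) = (44 + 73)*(-14 + 15) = 117*1 = 117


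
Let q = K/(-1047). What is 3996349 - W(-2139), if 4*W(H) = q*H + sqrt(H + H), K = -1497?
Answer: 5579970565/1396 - I*sqrt(4278)/4 ≈ 3.9971e+6 - 16.352*I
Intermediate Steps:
q = 499/349 (q = -1497/(-1047) = -1497*(-1/1047) = 499/349 ≈ 1.4298)
W(H) = 499*H/1396 + sqrt(2)*sqrt(H)/4 (W(H) = (499*H/349 + sqrt(H + H))/4 = (499*H/349 + sqrt(2*H))/4 = (499*H/349 + sqrt(2)*sqrt(H))/4 = 499*H/1396 + sqrt(2)*sqrt(H)/4)
3996349 - W(-2139) = 3996349 - ((499/1396)*(-2139) + sqrt(2)*sqrt(-2139)/4) = 3996349 - (-1067361/1396 + sqrt(2)*(I*sqrt(2139))/4) = 3996349 - (-1067361/1396 + I*sqrt(4278)/4) = 3996349 + (1067361/1396 - I*sqrt(4278)/4) = 5579970565/1396 - I*sqrt(4278)/4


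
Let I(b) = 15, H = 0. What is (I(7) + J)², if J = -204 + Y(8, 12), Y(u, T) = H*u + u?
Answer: 32761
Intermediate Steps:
Y(u, T) = u (Y(u, T) = 0*u + u = 0 + u = u)
J = -196 (J = -204 + 8 = -196)
(I(7) + J)² = (15 - 196)² = (-181)² = 32761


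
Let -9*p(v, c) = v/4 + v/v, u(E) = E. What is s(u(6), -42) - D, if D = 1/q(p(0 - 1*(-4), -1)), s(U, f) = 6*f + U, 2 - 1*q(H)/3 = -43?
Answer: -33211/135 ≈ -246.01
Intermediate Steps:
p(v, c) = -⅑ - v/36 (p(v, c) = -(v/4 + v/v)/9 = -(v*(¼) + 1)/9 = -(v/4 + 1)/9 = -(1 + v/4)/9 = -⅑ - v/36)
q(H) = 135 (q(H) = 6 - 3*(-43) = 6 + 129 = 135)
s(U, f) = U + 6*f
D = 1/135 ≈ 0.0074074
s(u(6), -42) - D = (6 + 6*(-42)) - 1*1/135 = (6 - 252) - 1/135 = -246 - 1/135 = -33211/135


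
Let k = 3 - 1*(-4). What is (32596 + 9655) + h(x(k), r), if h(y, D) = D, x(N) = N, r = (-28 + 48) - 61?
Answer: 42210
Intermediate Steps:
k = 7 (k = 3 + 4 = 7)
r = -41 (r = 20 - 61 = -41)
(32596 + 9655) + h(x(k), r) = (32596 + 9655) - 41 = 42251 - 41 = 42210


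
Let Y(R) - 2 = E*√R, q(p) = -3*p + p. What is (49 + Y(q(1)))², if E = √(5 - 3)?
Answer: 2597 + 204*I ≈ 2597.0 + 204.0*I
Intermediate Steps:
E = √2 ≈ 1.4142
q(p) = -2*p
Y(R) = 2 + √2*√R
(49 + Y(q(1)))² = (49 + (2 + √2*√(-2*1)))² = (49 + (2 + √2*√(-2)))² = (49 + (2 + √2*(I*√2)))² = (49 + (2 + 2*I))² = (51 + 2*I)²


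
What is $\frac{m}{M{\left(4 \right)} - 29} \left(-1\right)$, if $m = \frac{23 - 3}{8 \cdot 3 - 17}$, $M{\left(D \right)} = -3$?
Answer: $\frac{5}{56} \approx 0.089286$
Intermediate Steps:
$m = \frac{20}{7}$ ($m = \frac{20}{24 - 17} = \frac{20}{7} \approx 2.8571$)
$\frac{m}{M{\left(4 \right)} - 29} \left(-1\right) = \frac{20}{7 \left(-3 - 29\right)} \left(-1\right) = \frac{20}{7 \left(-32\right)} \left(-1\right) = \frac{20}{7} \left(- \frac{1}{32}\right) \left(-1\right) = \left(- \frac{5}{56}\right) \left(-1\right) = \frac{5}{56}$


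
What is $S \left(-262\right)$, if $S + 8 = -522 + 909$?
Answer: $-99298$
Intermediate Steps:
$S = 379$ ($S = -8 + \left(-522 + 909\right) = -8 + 387 = 379$)
$S \left(-262\right) = 379 \left(-262\right) = -99298$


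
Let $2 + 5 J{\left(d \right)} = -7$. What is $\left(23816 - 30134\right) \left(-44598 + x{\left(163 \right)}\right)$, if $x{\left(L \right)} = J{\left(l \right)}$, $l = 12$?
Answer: $\frac{1408907682}{5} \approx 2.8178 \cdot 10^{8}$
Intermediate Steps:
$J{\left(d \right)} = - \frac{9}{5}$ ($J{\left(d \right)} = - \frac{2}{5} + \frac{1}{5} \left(-7\right) = - \frac{2}{5} - \frac{7}{5} = - \frac{9}{5}$)
$x{\left(L \right)} = - \frac{9}{5}$
$\left(23816 - 30134\right) \left(-44598 + x{\left(163 \right)}\right) = \left(23816 - 30134\right) \left(-44598 - \frac{9}{5}\right) = \left(-6318\right) \left(- \frac{222999}{5}\right) = \frac{1408907682}{5}$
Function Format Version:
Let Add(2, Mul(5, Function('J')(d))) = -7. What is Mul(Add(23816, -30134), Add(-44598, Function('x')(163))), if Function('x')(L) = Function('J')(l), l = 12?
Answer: Rational(1408907682, 5) ≈ 2.8178e+8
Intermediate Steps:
Function('J')(d) = Rational(-9, 5) (Function('J')(d) = Add(Rational(-2, 5), Mul(Rational(1, 5), -7)) = Add(Rational(-2, 5), Rational(-7, 5)) = Rational(-9, 5))
Function('x')(L) = Rational(-9, 5)
Mul(Add(23816, -30134), Add(-44598, Function('x')(163))) = Mul(Add(23816, -30134), Add(-44598, Rational(-9, 5))) = Mul(-6318, Rational(-222999, 5)) = Rational(1408907682, 5)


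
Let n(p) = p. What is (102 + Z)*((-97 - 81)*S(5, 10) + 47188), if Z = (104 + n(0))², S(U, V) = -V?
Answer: 534632624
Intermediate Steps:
Z = 10816 (Z = (104 + 0)² = 104² = 10816)
(102 + Z)*((-97 - 81)*S(5, 10) + 47188) = (102 + 10816)*((-97 - 81)*(-1*10) + 47188) = 10918*(-178*(-10) + 47188) = 10918*(1780 + 47188) = 10918*48968 = 534632624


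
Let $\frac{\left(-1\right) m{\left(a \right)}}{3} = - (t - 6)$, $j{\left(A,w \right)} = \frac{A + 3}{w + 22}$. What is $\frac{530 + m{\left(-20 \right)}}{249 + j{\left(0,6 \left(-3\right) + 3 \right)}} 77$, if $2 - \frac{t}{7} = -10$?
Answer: $\frac{205898}{873} \approx 235.85$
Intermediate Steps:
$t = 84$ ($t = 14 - -70 = 14 + 70 = 84$)
$j{\left(A,w \right)} = \frac{3 + A}{22 + w}$
$m{\left(a \right)} = 234$ ($m{\left(a \right)} = - 3 \left(- (84 - 6)\right) = - 3 \left(\left(-1\right) 78\right) = \left(-3\right) \left(-78\right) = 234$)
$\frac{530 + m{\left(-20 \right)}}{249 + j{\left(0,6 \left(-3\right) + 3 \right)}} 77 = \frac{530 + 234}{249 + \frac{3 + 0}{22 + \left(6 \left(-3\right) + 3\right)}} 77 = \frac{764}{249 + \frac{1}{22 + \left(-18 + 3\right)} 3} \cdot 77 = \frac{764}{249 + \frac{1}{22 - 15} \cdot 3} \cdot 77 = \frac{764}{249 + \frac{1}{7} \cdot 3} \cdot 77 = \frac{764}{249 + \frac{3}{7}} \cdot 77 = \frac{764}{\frac{1746}{7}} \cdot 77 = 764 \cdot \frac{7}{1746} \cdot 77 = \frac{2674}{873} \cdot 77 = \frac{205898}{873}$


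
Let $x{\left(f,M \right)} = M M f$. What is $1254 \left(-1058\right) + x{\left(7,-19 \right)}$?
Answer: $-1324205$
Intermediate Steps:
$x{\left(f,M \right)} = f M^{2}$ ($x{\left(f,M \right)} = M^{2} f = f M^{2}$)
$1254 \left(-1058\right) + x{\left(7,-19 \right)} = 1254 \left(-1058\right) + 7 \left(-19\right)^{2} = -1326732 + 7 \cdot 361 = -1326732 + 2527 = -1324205$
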